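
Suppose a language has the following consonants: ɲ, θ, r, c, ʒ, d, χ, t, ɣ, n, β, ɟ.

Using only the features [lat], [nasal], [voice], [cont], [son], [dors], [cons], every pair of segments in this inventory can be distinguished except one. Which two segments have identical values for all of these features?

β, ʒ

/β/ (voiced bilabial fricative) and /ʒ/ (voiced postalveolar fricative) are both [−lateral], [−nasal], [+voice], [+continuant], [−sonorant], [−dorsal], [+consonantal], so none of the listed features separates them. (They do differ in [strident], [labial] and [coronal], which are not among the given features.) Every other pair in the inventory differs on at least one listed feature.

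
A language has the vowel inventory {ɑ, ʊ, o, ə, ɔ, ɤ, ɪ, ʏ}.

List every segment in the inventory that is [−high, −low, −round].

ə, ɤ

Eliminate segments failing any feature: /ɑ/ is [+low]; /ʊ, ɪ, ʏ/ are [+high]; /o, ɔ/ are [+round]. The remaining /ə, ɤ/ satisfy [−high], [−low], [−round].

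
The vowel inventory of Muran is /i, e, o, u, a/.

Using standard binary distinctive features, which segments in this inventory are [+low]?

a

The [+low] segments here are /a/; the remaining /i, e, o, u/ are [−low].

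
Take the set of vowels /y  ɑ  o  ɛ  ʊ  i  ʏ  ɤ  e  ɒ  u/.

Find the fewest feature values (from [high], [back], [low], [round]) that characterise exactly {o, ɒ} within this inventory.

[−high, +round]

Every target segment is [−high], [+round]; each remaining inventory member fails at least one of these. Each conjunct is needed — [+round] alone would also admit /y, ʊ, ʏ, u/; [−high] alone would also admit /ɑ, ɛ, ɤ, e/ — and no other single listed feature has exactly this extension, so two is the minimum.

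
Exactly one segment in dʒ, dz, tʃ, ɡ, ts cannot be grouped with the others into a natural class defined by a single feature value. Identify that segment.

ɡ

[delayed release] (equivalently [strident], [coronal], [dorsal]) groups all but one: /dz, tʃ, dʒ, ts/ share [+delayed release] while /ɡ/ (voiced velar stop) alone is [-delayed release]. Removing any other segment would not leave a single-feature class that excludes it.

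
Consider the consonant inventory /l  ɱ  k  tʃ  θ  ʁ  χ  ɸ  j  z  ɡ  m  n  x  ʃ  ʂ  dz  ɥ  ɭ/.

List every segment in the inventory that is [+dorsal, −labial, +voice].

Eliminate segments failing any feature: /l, ɱ, tʃ, θ, ɸ, z, m, n, ʃ, ʂ, dz, ɭ/ are [−dorsal]; /k, χ, x/ are [−voice]; /ɥ/ is [+labial]. The remaining /ʁ, j, ɡ/ satisfy [+dorsal], [−labial], [+voice].

ʁ, j, ɡ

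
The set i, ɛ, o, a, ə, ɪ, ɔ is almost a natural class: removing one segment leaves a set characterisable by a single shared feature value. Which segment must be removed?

[low] groups all but one: /o, ɛ, ə, ɪ, ɔ, i/ share [-low] while /a/ (low unrounded vowel) alone is [+low]. Removing any other segment would not leave a single-feature class that excludes it.

a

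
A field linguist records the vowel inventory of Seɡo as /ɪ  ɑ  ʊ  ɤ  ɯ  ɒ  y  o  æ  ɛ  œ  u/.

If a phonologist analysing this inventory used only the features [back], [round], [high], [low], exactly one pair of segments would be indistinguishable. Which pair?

ʊ, u

On the given features, /ʊ/ and /u/ have an identical profile: [+back], [+round], [+high], [-low]. No other two segments in the inventory coincide on all 4 features. (They do differ in [tense], which is not among the given features.)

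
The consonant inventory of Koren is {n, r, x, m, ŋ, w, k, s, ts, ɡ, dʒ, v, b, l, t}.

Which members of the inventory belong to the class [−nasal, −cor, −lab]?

x, k, ɡ

The [−nasal] segments are /r, x, w, k, s, ts, ɡ, dʒ, v, b, l, t/.
Within that set, [−coronal] gives /x, w, k, ɡ, v, b/.
Intersecting with [−labial] leaves /x, k, ɡ/.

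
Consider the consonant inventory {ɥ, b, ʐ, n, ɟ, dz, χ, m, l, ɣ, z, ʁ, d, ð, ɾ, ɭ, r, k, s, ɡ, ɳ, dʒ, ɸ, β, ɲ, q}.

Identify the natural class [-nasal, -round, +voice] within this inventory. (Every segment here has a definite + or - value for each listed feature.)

b, ʐ, ɟ, dz, l, ɣ, z, ʁ, d, ð, ɾ, ɭ, r, ɡ, dʒ, β

First, the [-nasal] segments are /ɥ, b, ʐ, ɟ, dz, χ, l, ɣ, z, ʁ, d, ð, ɾ, ɭ, r, k, s, ɡ, dʒ, ɸ, β, q/.
Then [-round] gives /b, ʐ, ɟ, dz, χ, l, ɣ, z, ʁ, d, ð, ɾ, ɭ, r, k, s, ɡ, dʒ, ɸ, β, q/.
Of those, [+voice] leaves /b, ʐ, ɟ, dz, l, ɣ, z, ʁ, d, ð, ɾ, ɭ, r, ɡ, dʒ, β/.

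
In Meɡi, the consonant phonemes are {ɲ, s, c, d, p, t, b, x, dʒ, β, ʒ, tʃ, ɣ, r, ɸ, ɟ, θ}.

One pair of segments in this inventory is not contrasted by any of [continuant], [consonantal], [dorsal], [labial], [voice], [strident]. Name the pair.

ɲ, ɟ

On the given features, /ɲ/ and /ɟ/ have an identical profile: [−continuant], [+consonantal], [+dorsal], [−labial], [+voice], [−strident]. No other two segments in the inventory coincide on all 6 features. (They do differ in [sonorant] and [nasal], which are not among the given features.)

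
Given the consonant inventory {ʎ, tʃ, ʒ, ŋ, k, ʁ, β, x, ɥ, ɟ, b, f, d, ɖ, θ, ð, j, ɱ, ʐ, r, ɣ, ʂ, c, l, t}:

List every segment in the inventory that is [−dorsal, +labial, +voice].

β, b, ɱ

Eliminate segments failing any feature: /ʎ, ŋ, k, ʁ, x, ɥ, ɟ, j, ɣ, c/ are [+dorsal]; /tʃ, ʒ, d, ɖ, θ, ð, ʐ, r, ʂ, l, t/ are [−labial]; /f/ is [−voice]. The remaining /β, b, ɱ/ satisfy [−dorsal], [+labial], [+voice].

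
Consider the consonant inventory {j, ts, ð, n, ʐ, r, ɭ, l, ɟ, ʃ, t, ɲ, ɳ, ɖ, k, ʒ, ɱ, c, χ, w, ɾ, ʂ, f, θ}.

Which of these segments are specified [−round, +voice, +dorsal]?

j, ɟ, ɲ

Checking each segment against [−round], [+voice], [+dorsal]: /j/ (palatal glide), /ɟ/ (voiced palatal stop), /ɲ/ (palatal nasal) satisfy every feature; every other segment in the inventory fails at least one.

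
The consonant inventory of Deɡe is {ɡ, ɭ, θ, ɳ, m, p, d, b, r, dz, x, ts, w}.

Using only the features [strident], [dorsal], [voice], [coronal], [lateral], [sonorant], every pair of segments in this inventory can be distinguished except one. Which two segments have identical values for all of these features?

r, ɳ

On the given features, /r/ and /ɳ/ have an identical profile: [−strident], [−dorsal], [+voice], [+coronal], [−lateral], [+sonorant]. No other two segments in the inventory coincide on all 6 features. (They do differ in [nasal], [continuant] and [anterior], which are not among the given features.)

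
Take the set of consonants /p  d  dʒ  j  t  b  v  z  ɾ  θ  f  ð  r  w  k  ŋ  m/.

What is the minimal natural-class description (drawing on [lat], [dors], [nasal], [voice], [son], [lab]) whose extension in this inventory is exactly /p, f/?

[−voice, +lab]

Every target segment is [−voice], [+labial]; each remaining inventory member fails at least one of these. Each conjunct is needed — [+labial] alone would also admit /b, v, w, m/; [−voice] alone would also admit /t, θ, k/ — and no other single listed feature has exactly this extension, so two is the minimum.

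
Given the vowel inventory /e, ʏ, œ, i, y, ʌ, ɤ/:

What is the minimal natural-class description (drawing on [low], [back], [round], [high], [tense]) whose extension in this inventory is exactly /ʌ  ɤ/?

[+back]

Every target segment is [+back] and no other inventory member is, so one feature is enough.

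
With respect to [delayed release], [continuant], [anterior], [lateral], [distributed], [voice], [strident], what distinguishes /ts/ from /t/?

[strident], [delayed release]

The two segments share [−continuant], [+anterior], [−lateral], [−distributed], [−voice]. The only features from the list on which they differ: /ts/ is [+strident] while /t/ is [−strident]; /ts/ is [+delayed release] while /t/ is [−delayed release].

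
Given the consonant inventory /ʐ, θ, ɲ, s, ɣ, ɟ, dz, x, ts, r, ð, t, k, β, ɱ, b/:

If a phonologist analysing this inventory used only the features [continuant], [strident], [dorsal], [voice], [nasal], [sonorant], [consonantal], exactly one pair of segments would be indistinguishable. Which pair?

β, ð

Both /β/ and /ð/ are [+continuant], [−strident], [−dorsal], [+voice], [−nasal], [−sonorant], [+consonantal]. Since the list omits [labial] and [coronal] — which do distinguish the voiced bilabial fricative from the voiced dental fricative — this pair collapses; all other pairs remain distinct.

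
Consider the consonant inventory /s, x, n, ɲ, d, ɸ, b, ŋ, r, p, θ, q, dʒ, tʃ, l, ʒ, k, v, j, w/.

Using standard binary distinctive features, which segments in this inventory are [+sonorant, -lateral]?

n, ɲ, ŋ, r, j, w

Among the inventory, the [+sonorant] segments are /n, ɲ, ŋ, r, l, j, w/.
Then [-lateral] leaves /n, ɲ, ŋ, r, j, w/.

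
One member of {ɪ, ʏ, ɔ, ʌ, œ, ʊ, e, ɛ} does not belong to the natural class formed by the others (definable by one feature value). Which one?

/ʏ, ɪ, ʊ, ɔ, ʌ, œ, ɛ/ are all [-tense], but /e/ (mid front unrounded tense vowel) is [+tense]. No other single segment can be removed to leave a set sharing one feature value that the removed segment lacks, so /e/ is the odd one out.

e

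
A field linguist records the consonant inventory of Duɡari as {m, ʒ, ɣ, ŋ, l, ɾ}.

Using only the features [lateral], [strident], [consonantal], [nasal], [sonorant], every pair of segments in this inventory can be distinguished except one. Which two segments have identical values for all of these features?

ŋ, m

On the given features, /ŋ/ and /m/ have an identical profile: [-lateral], [-strident], [+consonantal], [+nasal], [+sonorant]. No other two segments in the inventory coincide on all 5 features. (They do differ in [labial] and [dorsal], which are not among the given features.)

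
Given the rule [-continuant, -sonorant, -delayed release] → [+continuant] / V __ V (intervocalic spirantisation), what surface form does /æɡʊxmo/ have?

[æɣʊxmo]

The only segment in the rule's environment that also matches [-continuant, -sonorant, -delayed release] is /ɡ/. Applying [+continuant] turns the voiced velar stop into /ɣ/ (voiced velar fricative), giving [æɣʊxmo].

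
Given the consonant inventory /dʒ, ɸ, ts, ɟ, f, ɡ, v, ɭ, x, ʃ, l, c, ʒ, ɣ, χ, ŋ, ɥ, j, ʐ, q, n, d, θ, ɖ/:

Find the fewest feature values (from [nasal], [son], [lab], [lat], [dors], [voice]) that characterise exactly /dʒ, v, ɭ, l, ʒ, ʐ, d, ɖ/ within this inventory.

[+voice, −nasal, −dors]

Every target segment is [+voice], [−nasal], [−dorsal]; each remaining inventory member fails at least one of these. Each conjunct is needed — [−nasal, −dorsal] alone would also admit /ɸ, ts, f, ʃ, …/; [+voice, −dorsal] alone would also admit /n/; [+voice, −nasal] alone would also admit /ɟ, ɡ, ɣ, ɥ, …/ — and no other combination of two listed features has exactly this extension, so three is the minimum.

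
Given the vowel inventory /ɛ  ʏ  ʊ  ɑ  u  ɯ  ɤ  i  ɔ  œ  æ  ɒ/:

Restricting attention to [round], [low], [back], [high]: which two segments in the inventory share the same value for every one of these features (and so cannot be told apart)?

On the given features, /u/ and /ʊ/ have an identical profile: [+round], [-low], [+back], [+high]. No other two segments in the inventory coincide on all 4 features. (They do differ in [tense], which is not among the given features.)

u, ʊ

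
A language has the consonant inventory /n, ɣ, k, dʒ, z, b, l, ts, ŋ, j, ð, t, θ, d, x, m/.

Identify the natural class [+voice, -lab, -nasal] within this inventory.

Eliminate segments failing any feature: /n, ŋ/ are [+nasal]; /k, ts, t, θ, x/ are [-voice]; /b, m/ are [+labial]. The remaining /ɣ, dʒ, z, l, j, ð, d/ satisfy [+voice], [-labial], [-nasal].

ɣ, dʒ, z, l, j, ð, d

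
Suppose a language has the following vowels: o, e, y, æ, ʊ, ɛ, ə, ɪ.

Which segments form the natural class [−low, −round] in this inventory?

Checking each segment against [−low], [−round]: /e/ (mid front unrounded tense vowel), /ɛ/ (mid front unrounded lax vowel), /ə/ (mid central vowel (schwa)), /ɪ/ (high front unrounded lax vowel) satisfy every feature; every other segment in the inventory fails at least one.

e, ɛ, ə, ɪ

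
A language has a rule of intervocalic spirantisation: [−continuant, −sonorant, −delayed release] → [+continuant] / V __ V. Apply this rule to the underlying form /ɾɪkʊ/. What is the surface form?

Only /k/ occurs between two vowels (/ɪ/ __ /ʊ/) and matches the structural description. It is a voiceless velar stop, so [−continuant, −sonorant, −delayed release] holds; changing it to [+continuant] with all other features held fixed yields /x/ (voiceless velar fricative). No other segment meets both the structural description and the environment, so the output is [ɾɪxʊ].

[ɾɪxʊ]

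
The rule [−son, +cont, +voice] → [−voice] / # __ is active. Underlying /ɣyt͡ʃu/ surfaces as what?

[xyt͡ʃu]

The only segment in the rule's environment that also matches [−son, +cont, +voice] is /ɣ/. Applying [−voice] turns the voiced velar fricative into /x/ (voiceless velar fricative), giving [xyt͡ʃu].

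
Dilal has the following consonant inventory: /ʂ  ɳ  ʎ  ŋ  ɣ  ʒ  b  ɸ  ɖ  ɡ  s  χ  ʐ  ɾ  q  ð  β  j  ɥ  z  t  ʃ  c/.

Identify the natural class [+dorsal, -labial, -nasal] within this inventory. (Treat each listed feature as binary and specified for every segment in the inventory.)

ʎ, ɣ, ɡ, χ, q, j, c

First, the [+dorsal] segments are /ʎ, ŋ, ɣ, ɡ, χ, q, j, ɥ, c/.
Then [-labial] gives /ʎ, ŋ, ɣ, ɡ, χ, q, j, c/.
Within that set, [-nasal] leaves /ʎ, ɣ, ɡ, χ, q, j, c/.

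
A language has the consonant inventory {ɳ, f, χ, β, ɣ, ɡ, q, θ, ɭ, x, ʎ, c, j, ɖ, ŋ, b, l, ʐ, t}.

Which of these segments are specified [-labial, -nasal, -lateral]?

χ, ɣ, ɡ, q, θ, x, c, j, ɖ, ʐ, t

Eliminate segments failing any feature: /ɳ, ŋ/ are [+nasal]; /f, β, b/ are [+labial]; /ɭ, ʎ, l/ are [+lateral]. The remaining /χ, ɣ, ɡ, q, θ, x, c, j, ɖ, ʐ, t/ satisfy [-labial], [-nasal], [-lateral].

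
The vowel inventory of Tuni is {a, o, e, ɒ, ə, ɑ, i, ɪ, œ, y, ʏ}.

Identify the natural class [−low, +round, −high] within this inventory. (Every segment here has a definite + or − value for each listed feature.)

Eliminate segments failing any feature: /a, ɒ, ɑ/ are [+low]; /e, ə, i, ɪ/ are [−round]; /y, ʏ/ are [+high]. The remaining /o, œ/ satisfy [−low], [+round], [−high].

o, œ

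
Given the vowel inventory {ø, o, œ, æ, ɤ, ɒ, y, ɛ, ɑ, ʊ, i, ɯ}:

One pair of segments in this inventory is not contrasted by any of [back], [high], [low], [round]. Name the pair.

/ø/ (mid front rounded tense vowel) and /œ/ (mid front rounded lax vowel) are both [-back], [-high], [-low], [+round], so none of the listed features separates them. (They do differ in [tense], which is not among the given features.) Every other pair in the inventory differs on at least one listed feature.

ø, œ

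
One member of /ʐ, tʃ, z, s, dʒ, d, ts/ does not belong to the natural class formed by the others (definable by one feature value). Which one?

d

[strident] groups all but one: /z, dʒ, s, ʐ, ts, tʃ/ share [+strident] while /d/ (voiced alveolar stop) alone is [−strident]. Removing any other segment would not leave a single-feature class that excludes it.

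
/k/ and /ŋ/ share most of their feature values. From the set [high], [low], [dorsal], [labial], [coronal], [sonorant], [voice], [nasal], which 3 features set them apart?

[sonorant], [voice], [nasal]

/k/ is the voiceless velar stop and /ŋ/ is the velar nasal. Both are [+high], [-low], [+dorsal], [-labial], [-coronal]. /k/ is [-sonorant] while /ŋ/ is [+sonorant]; /k/ is [-voice] while /ŋ/ is [+voice]; /k/ is [-nasal] while /ŋ/ is [+nasal], so the distinguishing features are [sonorant], [voice], [nasal].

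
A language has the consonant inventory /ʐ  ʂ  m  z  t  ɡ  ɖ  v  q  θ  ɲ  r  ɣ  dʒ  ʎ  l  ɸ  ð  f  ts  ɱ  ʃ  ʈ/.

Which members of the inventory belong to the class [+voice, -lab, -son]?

ʐ, z, ɡ, ɖ, ɣ, dʒ, ð

Eliminate segments failing any feature: /ʂ, t, q, θ, ɸ, f, ts, ʃ, ʈ/ are [-voice]; /m, v, ɱ/ are [+labial]; /ɲ, r, ʎ, l/ are [+sonorant]. The remaining /ʐ, z, ɡ, ɖ, ɣ, dʒ, ð/ satisfy [+voice], [-labial], [-sonorant].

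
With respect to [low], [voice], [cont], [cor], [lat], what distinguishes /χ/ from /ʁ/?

/χ/ is the voiceless uvular fricative and /ʁ/ is the voiced uvular fricative. Both are [-low], [+continuant], [-coronal], [-lateral]. /χ/ is [-voice] while /ʁ/ is [+voice], so the distinguishing feature is [voice].

[voice]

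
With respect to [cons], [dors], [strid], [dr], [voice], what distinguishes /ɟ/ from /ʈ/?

The two segments share [+consonantal], [−strident], [−delayed release]. The only features from the list on which they differ: /ɟ/ is [+voice] while /ʈ/ is [−voice]; /ɟ/ is [+dorsal] while /ʈ/ is [−dorsal].

[voice], [dorsal]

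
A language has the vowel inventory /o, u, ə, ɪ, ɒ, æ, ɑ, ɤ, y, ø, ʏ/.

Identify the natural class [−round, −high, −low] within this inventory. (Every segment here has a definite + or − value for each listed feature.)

ə, ɤ

Eliminate segments failing any feature: /o, u, ɒ, y, ø, ʏ/ are [+round]; /ɪ/ is [+high]; /æ, ɑ/ are [+low]. The remaining /ə, ɤ/ satisfy [−round], [−high], [−low].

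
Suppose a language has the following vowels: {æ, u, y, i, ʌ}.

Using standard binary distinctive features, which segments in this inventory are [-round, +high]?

Eliminate segments failing any feature: /æ, ʌ/ are [-high]; /u, y/ are [+round]. The remaining /i/ satisfy [-round], [+high].

i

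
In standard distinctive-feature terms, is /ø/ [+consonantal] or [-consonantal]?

[-consonantal]

As the mid front rounded tense vowel, /ø/ is [-consonantal].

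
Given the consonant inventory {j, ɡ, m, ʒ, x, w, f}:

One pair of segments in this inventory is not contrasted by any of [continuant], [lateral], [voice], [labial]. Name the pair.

On the given features, /j/ and /ʒ/ have an identical profile: [+continuant], [−lateral], [+voice], [−labial]. No other two segments in the inventory coincide on all 4 features. (They do differ in [sonorant], [strident] and [dorsal], which are not among the given features.)

j, ʒ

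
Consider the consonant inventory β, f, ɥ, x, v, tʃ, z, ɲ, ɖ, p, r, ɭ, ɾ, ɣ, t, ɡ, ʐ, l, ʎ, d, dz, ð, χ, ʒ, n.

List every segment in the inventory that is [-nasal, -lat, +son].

Eliminate segments failing any feature: /β, f, x, v, tʃ, z, ɖ, p, ɣ, t, ɡ, ʐ, d, dz, ð, χ, ʒ/ are [-sonorant]; /ɲ, n/ are [+nasal]; /ɭ, l, ʎ/ are [+lateral]. The remaining /ɥ, r, ɾ/ satisfy [-nasal], [-lateral], [+sonorant].

ɥ, r, ɾ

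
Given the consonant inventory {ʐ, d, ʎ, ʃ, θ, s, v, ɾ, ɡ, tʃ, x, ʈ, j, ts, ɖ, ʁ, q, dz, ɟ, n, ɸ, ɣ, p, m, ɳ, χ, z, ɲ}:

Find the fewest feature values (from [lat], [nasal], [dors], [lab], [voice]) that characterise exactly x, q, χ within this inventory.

[−voice, +dors]

Every target segment is [−voice], [+dorsal]; each remaining inventory member fails at least one of these. Each conjunct is needed — [+dorsal] alone would also admit /ʎ, ɡ, j, ʁ, …/; [−voice] alone would also admit /ʃ, θ, s, tʃ, …/ — and no other single listed feature has exactly this extension, so two is the minimum.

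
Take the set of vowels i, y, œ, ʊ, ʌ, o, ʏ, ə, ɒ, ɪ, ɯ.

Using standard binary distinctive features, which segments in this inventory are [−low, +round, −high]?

œ, o

Checking each segment against [−low], [+round], [−high]: /œ/ (mid front rounded lax vowel), /o/ (mid back rounded tense vowel) satisfy every feature; every other segment in the inventory fails at least one.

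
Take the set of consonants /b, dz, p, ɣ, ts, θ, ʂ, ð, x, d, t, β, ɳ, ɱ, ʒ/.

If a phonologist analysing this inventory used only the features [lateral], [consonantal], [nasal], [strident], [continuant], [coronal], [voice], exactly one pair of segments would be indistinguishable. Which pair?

/β/ (voiced bilabial fricative) and /ɣ/ (voiced velar fricative) are both [-lateral], [+consonantal], [-nasal], [-strident], [+continuant], [-coronal], [+voice], so none of the listed features separates them. (They do differ in [labial] and [dorsal], which are not among the given features.) Every other pair in the inventory differs on at least one listed feature.

β, ɣ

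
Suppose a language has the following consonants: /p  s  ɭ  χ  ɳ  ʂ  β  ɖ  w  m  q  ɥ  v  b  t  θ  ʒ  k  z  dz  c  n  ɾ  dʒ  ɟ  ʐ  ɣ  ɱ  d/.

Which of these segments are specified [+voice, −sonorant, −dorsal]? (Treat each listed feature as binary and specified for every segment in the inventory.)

Eliminate segments failing any feature: /p, s, χ, ʂ, q, t, θ, k, c/ are [−voice]; /ɭ, ɳ, w, m, ɥ, n, ɾ, ɱ/ are [+sonorant]; /ɟ, ɣ/ are [+dorsal]. The remaining /β, ɖ, v, b, ʒ, z, dz, dʒ, ʐ, d/ satisfy [+voice], [−sonorant], [−dorsal].

β, ɖ, v, b, ʒ, z, dz, dʒ, ʐ, d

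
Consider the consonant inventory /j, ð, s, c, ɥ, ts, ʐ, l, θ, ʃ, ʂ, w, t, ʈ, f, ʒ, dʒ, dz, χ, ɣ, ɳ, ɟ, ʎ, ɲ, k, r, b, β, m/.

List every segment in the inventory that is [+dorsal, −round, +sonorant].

Eliminate segments failing any feature: /ð, s, ts, ʐ, l, θ, ʃ, ʂ, t, ʈ, f, ʒ, dʒ, dz, ɳ, r, b, β, m/ are [−dorsal]; /c, χ, ɣ, ɟ, k/ are [−sonorant]; /ɥ, w/ are [+round]. The remaining /j, ʎ, ɲ/ satisfy [+dorsal], [−round], [+sonorant].

j, ʎ, ɲ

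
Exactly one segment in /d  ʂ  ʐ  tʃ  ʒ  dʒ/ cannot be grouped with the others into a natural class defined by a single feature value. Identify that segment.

[strident] (equivalently [anterior]) groups all but one: /ʂ, tʃ, dʒ, ʒ, ʐ/ share [+strident] while /d/ (voiced alveolar stop) alone is [-strident]. Removing any other segment would not leave a single-feature class that excludes it.

d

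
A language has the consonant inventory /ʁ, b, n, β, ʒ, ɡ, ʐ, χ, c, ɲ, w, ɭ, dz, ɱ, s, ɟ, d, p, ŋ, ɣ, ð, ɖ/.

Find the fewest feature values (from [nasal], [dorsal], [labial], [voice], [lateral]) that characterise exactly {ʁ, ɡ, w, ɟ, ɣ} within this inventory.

[+voice, −nasal, +dorsal]

Every target segment is [+voice], [−nasal], [+dorsal]; each remaining inventory member fails at least one of these. Each conjunct is needed — [−nasal, +dorsal] alone would also admit /χ, c/; [+voice, +dorsal] alone would also admit /ɲ, ŋ/; [+voice, −nasal] alone would also admit /b, β, ʒ, ʐ, …/ — and no other combination of two listed features has exactly this extension, so three is the minimum.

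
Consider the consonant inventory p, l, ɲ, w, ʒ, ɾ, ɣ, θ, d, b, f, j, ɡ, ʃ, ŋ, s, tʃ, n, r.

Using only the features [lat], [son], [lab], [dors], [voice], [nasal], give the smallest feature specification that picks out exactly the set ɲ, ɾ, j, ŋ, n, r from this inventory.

/ɲ, ɾ, j, ŋ, n, r/ are all [+sonorant], [−lateral], [−labial], and no other segment in the inventory matches all three values. Dropping any one of them over-generates: [−lateral, −labial] alone would also admit /ʒ, ɣ, θ, d, …/; [+sonorant, −labial] alone would also admit /l/; [+sonorant, −lateral] alone would also admit /w/. No other combination of two listed features picks out exactly this set either, so fewer than three features will not do.

[+son, −lat, −lab]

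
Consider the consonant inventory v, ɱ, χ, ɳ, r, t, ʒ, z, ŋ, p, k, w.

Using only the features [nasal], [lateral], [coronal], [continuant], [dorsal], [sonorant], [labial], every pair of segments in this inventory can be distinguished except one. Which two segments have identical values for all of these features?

ʒ, z

On the given features, /ʒ/ and /z/ have an identical profile: [-nasal], [-lateral], [+coronal], [+continuant], [-dorsal], [-sonorant], [-labial]. No other two segments in the inventory coincide on all 7 features. (They do differ in [anterior] and [distributed], which are not among the given features.)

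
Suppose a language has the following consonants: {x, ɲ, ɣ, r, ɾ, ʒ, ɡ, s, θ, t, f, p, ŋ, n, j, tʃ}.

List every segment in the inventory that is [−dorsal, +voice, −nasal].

Eliminate segments failing any feature: /x, ɲ, ɣ, ɡ, ŋ, j/ are [+dorsal]; /s, θ, t, f, p, tʃ/ are [−voice]; /n/ is [+nasal]. The remaining /r, ɾ, ʒ/ satisfy [−dorsal], [+voice], [−nasal].

r, ɾ, ʒ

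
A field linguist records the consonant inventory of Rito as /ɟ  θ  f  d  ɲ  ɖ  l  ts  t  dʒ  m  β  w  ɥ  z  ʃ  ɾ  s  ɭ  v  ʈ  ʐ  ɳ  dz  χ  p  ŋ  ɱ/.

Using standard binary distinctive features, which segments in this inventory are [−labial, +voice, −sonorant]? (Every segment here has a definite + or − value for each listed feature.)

ɟ, d, ɖ, dʒ, z, ʐ, dz

Checking each segment against [−labial], [+voice], [−sonorant]: /ɟ/ (voiced palatal stop), /d/ (voiced alveolar stop), /ɖ/ (voiced retroflex stop), /dʒ/ (voiced postalveolar affricate), /z/ (voiced alveolar fricative), /ʐ/ (voiced retroflex fricative), among others, satisfy every feature; every other segment in the inventory fails at least one.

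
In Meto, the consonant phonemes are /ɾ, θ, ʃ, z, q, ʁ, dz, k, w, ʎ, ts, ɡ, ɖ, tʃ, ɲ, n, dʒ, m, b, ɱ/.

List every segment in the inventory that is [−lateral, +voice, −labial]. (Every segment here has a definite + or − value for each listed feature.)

ɾ, z, ʁ, dz, ɡ, ɖ, ɲ, n, dʒ

Eliminate segments failing any feature: /θ, ʃ, q, k, ts, tʃ/ are [−voice]; /w, m, b, ɱ/ are [+labial]; /ʎ/ is [+lateral]. The remaining /ɾ, z, ʁ, dz, ɡ, ɖ, ɲ, n, dʒ/ satisfy [−lateral], [+voice], [−labial].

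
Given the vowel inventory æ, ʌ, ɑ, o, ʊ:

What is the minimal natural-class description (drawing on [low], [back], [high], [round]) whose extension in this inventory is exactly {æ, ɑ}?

[+low]

Every target segment is [+low] and no other inventory member is, so one feature is enough.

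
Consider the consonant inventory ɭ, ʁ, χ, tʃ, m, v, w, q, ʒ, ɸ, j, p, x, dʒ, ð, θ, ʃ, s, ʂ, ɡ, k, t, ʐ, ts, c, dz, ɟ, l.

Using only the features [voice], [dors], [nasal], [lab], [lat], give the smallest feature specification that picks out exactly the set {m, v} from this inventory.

[+voice, +lab, −dors]

The class [+voice], [+labial], [−dorsal] has exactly /m, v/ as its extension in this inventory. No smaller conjunction from the listed features achieves this: [+labial, −dorsal] alone would also admit /ɸ, p/; [+voice, −dorsal] alone would also admit /ɭ, ʒ, dʒ, ð, …/; [+voice, +labial] alone would also admit /w/; and checking the remaining two-feature bundles turns up none with this extension.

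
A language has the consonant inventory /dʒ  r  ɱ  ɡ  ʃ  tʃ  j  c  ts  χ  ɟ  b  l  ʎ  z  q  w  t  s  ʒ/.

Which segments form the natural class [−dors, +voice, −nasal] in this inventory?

Eliminate segments failing any feature: /ɱ/ is [+nasal]; /ɡ, j, c, χ, ɟ, ʎ, q, w/ are [+dorsal]; /ʃ, tʃ, ts, t, s/ are [−voice]. The remaining /dʒ, r, b, l, z, ʒ/ satisfy [−dorsal], [+voice], [−nasal].

dʒ, r, b, l, z, ʒ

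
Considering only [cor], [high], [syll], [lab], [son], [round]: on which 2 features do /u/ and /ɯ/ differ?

[labial], [round]

The two segments share [−coronal], [+high], [+syllabic], [+sonorant]. The only features from the list on which they differ: /u/ is [+labial] while /ɯ/ is [−labial]; /u/ is [+round] while /ɯ/ is [−round].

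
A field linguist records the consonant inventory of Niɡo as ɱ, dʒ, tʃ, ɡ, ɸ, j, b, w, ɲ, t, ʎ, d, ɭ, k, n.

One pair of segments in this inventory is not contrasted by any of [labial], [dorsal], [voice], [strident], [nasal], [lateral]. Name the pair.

/ɡ/ (voiced velar stop) and /j/ (palatal glide) are both [-labial], [+dorsal], [+voice], [-strident], [-nasal], [-lateral], so none of the listed features separates them. (They do differ in [sonorant], [continuant] and [back], which are not among the given features.) Every other pair in the inventory differs on at least one listed feature.

ɡ, j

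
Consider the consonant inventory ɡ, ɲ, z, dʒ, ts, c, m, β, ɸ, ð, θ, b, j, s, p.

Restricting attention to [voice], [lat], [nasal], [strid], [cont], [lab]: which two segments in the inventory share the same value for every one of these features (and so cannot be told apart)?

/ð/ (voiced dental fricative) and /j/ (palatal glide) are both [+voice], [-lateral], [-nasal], [-strident], [+continuant], [-labial], so none of the listed features separates them. (They do differ in [sonorant] and [dorsal], which are not among the given features.) Every other pair in the inventory differs on at least one listed feature.

ð, j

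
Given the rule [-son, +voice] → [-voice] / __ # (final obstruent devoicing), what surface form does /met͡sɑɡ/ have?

[met͡sɑk]

Only the final segment /ɡ/ is both word-final and matches the structural description. It is a voiced velar stop, so [-son, +voice] holds; changing it to [-voice] with all other features held fixed yields /k/ (voiceless velar stop). No other segment meets both the structural description and the environment, so the output is [met͡sɑk].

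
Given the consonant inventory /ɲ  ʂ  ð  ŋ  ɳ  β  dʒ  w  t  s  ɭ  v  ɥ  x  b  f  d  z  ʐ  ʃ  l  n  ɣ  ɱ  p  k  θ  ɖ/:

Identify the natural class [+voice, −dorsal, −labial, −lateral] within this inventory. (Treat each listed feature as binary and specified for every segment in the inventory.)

ð, ɳ, dʒ, d, z, ʐ, n, ɖ

First, the [+voice] segments are /ɲ, ð, ŋ, ɳ, β, dʒ, w, ɭ, v, ɥ, b, d, z, ʐ, l, n, ɣ, ɱ, ɖ/.
Of those, [−dorsal] gives /ð, ɳ, β, dʒ, ɭ, v, b, d, z, ʐ, l, n, ɱ, ɖ/.
Within that set, [−labial] gives /ð, ɳ, dʒ, ɭ, d, z, ʐ, l, n, ɖ/.
Intersecting with [−lateral] leaves /ð, ɳ, dʒ, d, z, ʐ, n, ɖ/.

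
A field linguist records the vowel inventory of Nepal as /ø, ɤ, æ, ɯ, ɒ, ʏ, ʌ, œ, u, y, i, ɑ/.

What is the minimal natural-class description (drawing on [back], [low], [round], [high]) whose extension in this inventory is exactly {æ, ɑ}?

[+low, −round]

/æ, ɑ/ are all [+low], [−round], and no other segment in the inventory matches both values. Dropping any one of them over-generates: [−round] alone would also admit /ɤ, ɯ, ʌ, i/; [+low] alone would also admit /ɒ/. No other single listed feature picks out exactly this set either, so fewer than two features will not do.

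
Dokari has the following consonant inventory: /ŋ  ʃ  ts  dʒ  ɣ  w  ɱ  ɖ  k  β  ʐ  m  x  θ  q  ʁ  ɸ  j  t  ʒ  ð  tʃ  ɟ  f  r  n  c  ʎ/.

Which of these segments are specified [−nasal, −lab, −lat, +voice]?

dʒ, ɣ, ɖ, ʐ, ʁ, j, ʒ, ð, ɟ, r

The [−nasal] segments are /ʃ, ts, dʒ, ɣ, w, ɖ, k, β, ʐ, x, θ, q, ʁ, ɸ, j, t, ʒ, ð, tʃ, ɟ, f, r, c, ʎ/.
Of those, [−labial] gives /ʃ, ts, dʒ, ɣ, ɖ, k, ʐ, x, θ, q, ʁ, j, t, ʒ, ð, tʃ, ɟ, r, c, ʎ/.
Of those, [−lateral] gives /ʃ, ts, dʒ, ɣ, ɖ, k, ʐ, x, θ, q, ʁ, j, t, ʒ, ð, tʃ, ɟ, r, c/.
Of those, [+voice] leaves /dʒ, ɣ, ɖ, ʐ, ʁ, j, ʒ, ð, ɟ, r/.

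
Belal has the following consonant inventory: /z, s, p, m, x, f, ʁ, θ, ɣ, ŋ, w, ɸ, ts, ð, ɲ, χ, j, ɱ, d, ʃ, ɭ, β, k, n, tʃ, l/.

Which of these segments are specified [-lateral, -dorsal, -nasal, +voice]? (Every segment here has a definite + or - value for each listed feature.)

z, ð, d, β

Among the inventory, the [-lateral] segments are /z, s, p, m, x, f, ʁ, θ, ɣ, ŋ, w, ɸ, ts, ð, ɲ, χ, j, ɱ, d, ʃ, β, k, n, tʃ/.
Intersecting with [-dorsal] gives /z, s, p, m, f, θ, ɸ, ts, ð, ɱ, d, ʃ, β, n, tʃ/.
Within that set, [-nasal] gives /z, s, p, f, θ, ɸ, ts, ð, d, ʃ, β, tʃ/.
Intersecting with [+voice] leaves /z, ð, d, β/.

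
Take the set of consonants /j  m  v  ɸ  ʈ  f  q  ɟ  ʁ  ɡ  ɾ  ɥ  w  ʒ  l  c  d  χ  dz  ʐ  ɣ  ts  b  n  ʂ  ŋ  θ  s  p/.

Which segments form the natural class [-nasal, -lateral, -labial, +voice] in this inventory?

Checking each segment against [-nasal], [-lateral], [-labial], [+voice]: /j/ (palatal glide), /ɟ/ (voiced palatal stop), /ʁ/ (voiced uvular fricative), /ɡ/ (voiced velar stop), /ɾ/ (alveolar tap), /ʒ/ (voiced postalveolar fricative), among others, satisfy every feature; every other segment in the inventory fails at least one.

j, ɟ, ʁ, ɡ, ɾ, ʒ, d, dz, ʐ, ɣ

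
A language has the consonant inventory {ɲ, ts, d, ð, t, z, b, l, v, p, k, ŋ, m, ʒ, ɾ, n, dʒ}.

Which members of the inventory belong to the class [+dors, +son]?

Checking each segment against [+dorsal], [+sonorant]: /ɲ/ (palatal nasal), /ŋ/ (velar nasal) satisfy every feature; every other segment in the inventory fails at least one.

ɲ, ŋ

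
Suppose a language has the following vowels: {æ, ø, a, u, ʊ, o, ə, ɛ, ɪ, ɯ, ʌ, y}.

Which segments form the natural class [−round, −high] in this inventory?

æ, a, ə, ɛ, ʌ

Eliminate segments failing any feature: /ø, u, ʊ, o, y/ are [+round]; /ɪ, ɯ/ are [+high]. The remaining /æ, a, ə, ɛ, ʌ/ satisfy [−round], [−high].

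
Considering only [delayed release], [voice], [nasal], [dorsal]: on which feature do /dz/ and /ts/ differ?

[voice]

/dz/ is the voiced alveolar affricate and /ts/ is the voiceless alveolar affricate. Both are [+delayed release], [-nasal], [-dorsal]. /dz/ is [+voice] while /ts/ is [-voice], so the distinguishing feature is [voice].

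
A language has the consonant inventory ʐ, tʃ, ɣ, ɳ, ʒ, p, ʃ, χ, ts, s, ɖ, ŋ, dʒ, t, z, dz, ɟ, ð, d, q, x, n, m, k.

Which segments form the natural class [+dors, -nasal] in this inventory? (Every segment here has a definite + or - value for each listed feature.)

The [+dorsal] segments are /ɣ, χ, ŋ, ɟ, q, x, k/.
Of those, [-nasal] leaves /ɣ, χ, ɟ, q, x, k/.

ɣ, χ, ɟ, q, x, k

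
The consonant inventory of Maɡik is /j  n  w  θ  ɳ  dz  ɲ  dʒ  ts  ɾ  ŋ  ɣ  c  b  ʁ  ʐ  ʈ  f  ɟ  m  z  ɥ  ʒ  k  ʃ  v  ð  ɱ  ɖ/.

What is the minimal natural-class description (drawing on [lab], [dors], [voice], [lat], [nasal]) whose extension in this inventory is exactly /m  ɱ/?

/m, ɱ/ are all [+nasal], [+labial], and no other segment in the inventory matches both values. Dropping any one of them over-generates: [+labial] alone would also admit /w, b, f, ɥ, …/; [+nasal] alone would also admit /n, ɳ, ɲ, ŋ/. No other single listed feature picks out exactly this set either, so fewer than two features will not do.

[+nasal, +lab]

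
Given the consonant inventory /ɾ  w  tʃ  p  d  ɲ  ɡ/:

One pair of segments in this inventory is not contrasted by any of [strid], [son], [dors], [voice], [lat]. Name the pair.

ɲ, w

Both /ɲ/ and /w/ are [−strident], [+sonorant], [+dorsal], [+voice], [−lateral]. Since the list omits [nasal], [continuant], [labial], [round] and [back] — which do distinguish the palatal nasal from the labial-velar glide — this pair collapses; all other pairs remain distinct.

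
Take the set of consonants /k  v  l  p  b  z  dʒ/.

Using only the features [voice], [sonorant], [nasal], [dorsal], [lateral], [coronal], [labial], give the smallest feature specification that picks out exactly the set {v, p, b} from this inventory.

Every target segment is [+labial] and no other inventory member is, so one feature is enough.

[+labial]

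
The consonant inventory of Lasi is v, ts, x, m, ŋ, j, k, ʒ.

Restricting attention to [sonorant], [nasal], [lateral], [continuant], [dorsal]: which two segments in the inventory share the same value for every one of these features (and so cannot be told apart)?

On the given features, /v/ and /ʒ/ have an identical profile: [−sonorant], [−nasal], [−lateral], [+continuant], [−dorsal]. No other two segments in the inventory coincide on all 5 features. (They do differ in [labial] and [coronal], which are not among the given features.)

v, ʒ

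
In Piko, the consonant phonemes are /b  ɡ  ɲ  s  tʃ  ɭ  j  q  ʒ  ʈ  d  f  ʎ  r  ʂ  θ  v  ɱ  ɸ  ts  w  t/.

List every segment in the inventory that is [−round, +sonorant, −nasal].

ɭ, j, ʎ, r

Eliminate segments failing any feature: /b, ɡ, s, tʃ, q, ʒ, ʈ, d, f, ʂ, θ, v, ɸ, ts, t/ are [−sonorant]; /ɲ, ɱ/ are [+nasal]; /w/ is [+round]. The remaining /ɭ, j, ʎ, r/ satisfy [−round], [+sonorant], [−nasal].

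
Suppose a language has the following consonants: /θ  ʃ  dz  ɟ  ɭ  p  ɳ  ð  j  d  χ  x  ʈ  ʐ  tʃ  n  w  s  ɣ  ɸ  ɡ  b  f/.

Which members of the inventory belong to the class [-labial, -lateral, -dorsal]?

Checking each segment against [-labial], [-lateral], [-dorsal]: /θ/ (voiceless dental fricative), /ʃ/ (voiceless postalveolar fricative), /dz/ (voiced alveolar affricate), /ɳ/ (retroflex nasal), /ð/ (voiced dental fricative), /d/ (voiced alveolar stop), among others, satisfy every feature; every other segment in the inventory fails at least one.

θ, ʃ, dz, ɳ, ð, d, ʈ, ʐ, tʃ, n, s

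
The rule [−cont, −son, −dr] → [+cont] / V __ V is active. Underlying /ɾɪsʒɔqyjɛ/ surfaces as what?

Only /q/ occurs between two vowels (/ɔ/ __ /y/) and matches the structural description. It is a voiceless uvular stop, so [−cont, −son, −dr] holds; changing it to [+continuant] with all other features held fixed yields /χ/ (voiceless uvular fricative). No other segment meets both the structural description and the environment, so the output is [ɾɪsʒɔχyjɛ].

[ɾɪsʒɔχyjɛ]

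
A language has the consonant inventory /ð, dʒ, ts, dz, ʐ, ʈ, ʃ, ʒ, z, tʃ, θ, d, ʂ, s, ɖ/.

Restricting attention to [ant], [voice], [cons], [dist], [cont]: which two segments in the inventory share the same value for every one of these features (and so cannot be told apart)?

Both /dz/ and /d/ are [+anterior], [+voice], [+consonantal], [-distributed], [-continuant]. Since the list omits [strident] and [delayed release] — which do distinguish the voiced alveolar affricate from the voiced alveolar stop — this pair collapses; all other pairs remain distinct.

dz, d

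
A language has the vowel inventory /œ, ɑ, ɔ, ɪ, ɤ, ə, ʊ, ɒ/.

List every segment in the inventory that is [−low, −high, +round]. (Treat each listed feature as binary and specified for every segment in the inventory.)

First, the [−low] segments are /œ, ɔ, ɪ, ɤ, ə, ʊ/.
Of those, [−high] gives /œ, ɔ, ɤ, ə/.
Within that set, [+round] leaves /œ, ɔ/.

œ, ɔ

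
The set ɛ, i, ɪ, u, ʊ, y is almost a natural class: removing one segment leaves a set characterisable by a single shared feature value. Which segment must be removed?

/i, ʊ, ɪ, y, u/ are all [+high], but /ɛ/ (mid front unrounded lax vowel) is [-high]. No other single segment can be removed to leave a set sharing one feature value that the removed segment lacks, so /ɛ/ is the odd one out.

ɛ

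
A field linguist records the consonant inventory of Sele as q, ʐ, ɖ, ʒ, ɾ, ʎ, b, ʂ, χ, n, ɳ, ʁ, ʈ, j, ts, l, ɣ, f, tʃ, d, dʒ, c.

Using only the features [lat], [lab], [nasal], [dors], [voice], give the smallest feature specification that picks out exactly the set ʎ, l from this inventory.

The target set is precisely the extension of [+lateral] in this inventory.

[+lat]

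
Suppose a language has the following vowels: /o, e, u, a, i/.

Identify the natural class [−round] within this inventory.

e, a, i

The feature [round] marks segments produced with lip rounding. In this inventory /e, a, i/ lack that property, so they are [−round]; /o, u/ are [+round].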